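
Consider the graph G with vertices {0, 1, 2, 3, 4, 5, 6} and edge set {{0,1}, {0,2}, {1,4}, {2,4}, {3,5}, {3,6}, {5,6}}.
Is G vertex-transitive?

No

G has two connected components, {0, 1, 2, 4} and {3, 5, 6}; each is 2-regular, so G = C_4 ⊔ C_3. The orbit of 0 under Aut(G) is {0, 1, 2, 4}, which does not contain 3, so G is not vertex-transitive.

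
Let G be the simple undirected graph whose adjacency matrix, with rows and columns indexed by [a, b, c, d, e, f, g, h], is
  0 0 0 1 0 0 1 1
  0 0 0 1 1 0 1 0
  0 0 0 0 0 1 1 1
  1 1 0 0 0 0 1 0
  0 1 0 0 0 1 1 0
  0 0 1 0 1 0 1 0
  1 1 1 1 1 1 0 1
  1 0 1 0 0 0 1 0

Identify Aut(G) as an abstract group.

Vertex g is the unique vertex of degree 7; the remaining 7 vertices each have degree 3 and induce a cycle, so G is the wheel on 8 vertices with hub g. With the hub fixed, the remaining symmetry is that of the rim cycle C_7, giving the dihedral group D_7.

the dihedral group of order 14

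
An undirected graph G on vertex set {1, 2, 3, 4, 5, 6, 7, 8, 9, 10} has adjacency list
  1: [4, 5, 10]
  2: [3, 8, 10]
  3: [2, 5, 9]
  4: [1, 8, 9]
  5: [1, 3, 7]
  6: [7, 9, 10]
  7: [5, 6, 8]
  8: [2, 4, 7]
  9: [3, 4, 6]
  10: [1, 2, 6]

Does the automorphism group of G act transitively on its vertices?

G is 3-regular on 10 vertices with no triangles and no 4-cycles (girth 5): this is the Petersen graph. Viewing the Petersen graph as the Kneser graph K(5,2) — vertices are 2-subsets of {1,…,5}, edges join disjoint pairs — its automorphisms are exactly the permutations of the 5-element set, so Aut ≅ S_5 of order 120. Under this action every vertex can be carried to every other, so G is vertex-transitive.

Yes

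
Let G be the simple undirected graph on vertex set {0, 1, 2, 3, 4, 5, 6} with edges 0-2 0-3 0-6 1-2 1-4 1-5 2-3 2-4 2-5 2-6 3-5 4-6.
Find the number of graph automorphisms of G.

Vertex 2 is the unique vertex of degree 6; the remaining 6 vertices each have degree 3 and induce a cycle, so G is the wheel on 7 vertices with hub 2. Every automorphism fixes the hub and acts on the rim 6-cycle, so Aut(G) ≅ Aut(C_6) = D_6 of order 12.

12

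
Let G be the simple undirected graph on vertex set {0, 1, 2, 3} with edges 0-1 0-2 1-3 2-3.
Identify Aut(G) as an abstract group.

the hyperoctahedral group B_2

G is 2-regular and bipartite on 2^2 = 4 vertices with girth 4; it is the hypercube graph Q_2. Aut(Q_2) consists of the signed permutations of the 2 coordinate axes: 2! permutations times 2^2 sign flips, so |Aut| = 2^2·2! = 8.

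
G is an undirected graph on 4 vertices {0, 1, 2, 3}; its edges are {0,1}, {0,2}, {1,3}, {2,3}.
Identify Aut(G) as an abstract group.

Z_2^2 ⋊ S_2

G is 2-regular and bipartite on 2^2 = 4 vertices with girth 4; it is the hypercube graph Q_2. The symmetry group of the 2-cube is the hyperoctahedral group B_2 = Z_2 ≀ S_2, of order 2^2·2! = 8.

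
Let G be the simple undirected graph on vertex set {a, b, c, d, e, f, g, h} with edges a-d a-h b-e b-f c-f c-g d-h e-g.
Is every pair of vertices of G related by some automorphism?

No

G has two connected components, {b, c, e, f, g} and {a, d, h}; each is 2-regular, so G = C_5 ⊔ C_3. The orbit of a under Aut(G) is {a, d, h}, which does not contain b, so G is not vertex-transitive.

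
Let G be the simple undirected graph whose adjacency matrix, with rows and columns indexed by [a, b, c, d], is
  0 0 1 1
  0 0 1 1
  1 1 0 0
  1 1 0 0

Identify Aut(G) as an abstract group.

D_4

G is 2-regular and bipartite on 2^2 = 4 vertices with girth 4; it is the hypercube graph Q_2. The symmetry group of the 2-cube is the hyperoctahedral group B_2 = Z_2 ≀ S_2, of order 2^2·2! = 8.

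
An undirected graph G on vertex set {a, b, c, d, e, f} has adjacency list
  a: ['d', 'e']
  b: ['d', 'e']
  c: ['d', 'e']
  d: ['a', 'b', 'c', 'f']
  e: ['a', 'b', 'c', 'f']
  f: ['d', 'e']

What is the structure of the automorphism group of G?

The vertices split by degree into {d, e} (degree 4) and {a, b, c, f} (degree 2); every edge runs between the two parts, so G is the complete bipartite graph K_{2,4}. The parts have unequal sizes, so no automorphism swaps them; each part is permuted independently, giving S_4 × S_2 of order 4!·2! = 48.

S_4 × S_2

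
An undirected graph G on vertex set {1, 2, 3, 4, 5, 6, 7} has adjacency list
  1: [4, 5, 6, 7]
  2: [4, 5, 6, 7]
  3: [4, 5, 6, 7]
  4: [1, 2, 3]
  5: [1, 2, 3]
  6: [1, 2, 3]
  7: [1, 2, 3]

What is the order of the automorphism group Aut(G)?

144

The vertices split by degree into {1, 2, 3} (degree 4) and {4, 5, 6, 7} (degree 3); every edge runs between the two parts, so G is the complete bipartite graph K_{3,4}. Automorphisms preserve the bipartition setwise (since the parts differ in size) and act as S_3 × S_4 within it; |Aut| = 144.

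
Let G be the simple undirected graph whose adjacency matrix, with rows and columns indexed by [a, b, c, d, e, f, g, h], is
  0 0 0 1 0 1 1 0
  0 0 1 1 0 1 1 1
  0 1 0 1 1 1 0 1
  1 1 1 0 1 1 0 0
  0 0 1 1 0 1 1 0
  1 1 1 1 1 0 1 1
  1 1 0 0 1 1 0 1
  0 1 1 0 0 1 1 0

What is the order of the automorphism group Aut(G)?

1

The degree sequence is [3, 5, 5, 5, 4, 7, 5, 4]. Checking the degree-preserving permutations of the vertex set shows that none except the identity preserves every edge, so Aut(G) is trivial.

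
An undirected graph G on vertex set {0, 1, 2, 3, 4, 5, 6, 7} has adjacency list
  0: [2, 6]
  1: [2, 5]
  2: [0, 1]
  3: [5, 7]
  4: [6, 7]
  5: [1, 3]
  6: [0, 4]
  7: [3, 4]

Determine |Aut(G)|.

16

G is 2-regular and connected on 8 vertices, i.e. the cycle C_8. The automorphisms of the 8-cycle are exactly the symmetries of a regular 8-gon: the dihedral group D_8, |D_8| = 16.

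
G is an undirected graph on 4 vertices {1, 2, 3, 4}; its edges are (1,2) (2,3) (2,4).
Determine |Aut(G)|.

Vertex 2 has degree 3 and every other vertex has degree 1, so G is the star K_{1,3} with centre 2. The 3 leaves are pairwise interchangeable while the centre is fixed, giving Aut(G) = S_3.

6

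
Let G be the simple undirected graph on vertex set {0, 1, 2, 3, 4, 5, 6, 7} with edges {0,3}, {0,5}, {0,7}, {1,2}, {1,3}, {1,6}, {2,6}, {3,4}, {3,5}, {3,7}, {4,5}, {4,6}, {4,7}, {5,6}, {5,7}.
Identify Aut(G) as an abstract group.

the trivial group

Degrees alone do not determine every vertex (e.g. 0 and 1 both have degree 3), but their neighbour-degree multisets differ: N(0) has degrees [4, 5, 5] while N(1) has degrees [2, 4, 5]. Repeating this refinement separates all vertices, so the only automorphism is the identity.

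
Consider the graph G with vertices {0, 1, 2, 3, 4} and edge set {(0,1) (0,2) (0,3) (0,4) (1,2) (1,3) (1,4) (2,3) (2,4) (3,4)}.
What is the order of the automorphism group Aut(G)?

120

All 5 vertices are pairwise adjacent: G = K_5. Every bijection on the vertex set is an automorphism of K_5; hence Aut(K_5) ≅ S_5, order 120.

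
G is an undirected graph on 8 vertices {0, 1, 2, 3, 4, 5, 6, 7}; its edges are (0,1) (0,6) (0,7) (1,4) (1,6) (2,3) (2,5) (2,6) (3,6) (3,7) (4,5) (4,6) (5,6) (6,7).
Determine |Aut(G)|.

Vertex 6 is the unique vertex of degree 7; the remaining 7 vertices each have degree 3 and induce a cycle, so G is the wheel on 8 vertices with hub 6. Every automorphism fixes the hub and acts on the rim 7-cycle, so Aut(G) ≅ Aut(C_7) = D_7 of order 14.

14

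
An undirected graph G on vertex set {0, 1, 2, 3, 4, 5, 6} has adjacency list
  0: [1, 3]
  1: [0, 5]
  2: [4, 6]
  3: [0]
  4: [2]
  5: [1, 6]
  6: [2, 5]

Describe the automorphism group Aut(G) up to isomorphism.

The degree sequence is [2, 2, 2, 1, 1, 2, 2]; the two degree-1 vertices 3 and 4 are the ends of a path, so G = P_7. A path has exactly one nontrivial symmetry — reversal — giving Aut(G) of order 2.

the cyclic group of order 2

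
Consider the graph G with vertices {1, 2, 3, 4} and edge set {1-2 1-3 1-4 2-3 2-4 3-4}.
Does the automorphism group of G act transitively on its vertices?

Every vertex has degree 3, so G is the complete graph K_4. Every bijection on the vertex set is an automorphism of K_4; hence Aut(K_4) ≅ S_4, order 24. This group acts transitively on the 4 vertices.

Yes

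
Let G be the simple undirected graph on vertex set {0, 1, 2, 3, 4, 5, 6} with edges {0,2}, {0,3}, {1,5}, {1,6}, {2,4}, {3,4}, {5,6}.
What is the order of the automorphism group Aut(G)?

48

G has two connected components, {0, 2, 3, 4} and {1, 5, 6}; each is 2-regular, so G = C_4 ⊔ C_3. The components are non-isomorphic (different sizes), so Aut(G) = Aut(C_4) × Aut(C_3) = D_4 × D_3 of order 8·6 = 48.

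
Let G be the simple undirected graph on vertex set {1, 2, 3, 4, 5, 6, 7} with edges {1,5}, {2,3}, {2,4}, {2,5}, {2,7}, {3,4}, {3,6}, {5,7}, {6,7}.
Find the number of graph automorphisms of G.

1

Degrees alone do not determine every vertex (e.g. 3 and 5 both have degree 3), but their neighbour-degree multisets differ: N(3) has degrees [2, 2, 4] while N(5) has degrees [1, 3, 4]. Repeating this refinement separates all vertices, so the only automorphism is the identity.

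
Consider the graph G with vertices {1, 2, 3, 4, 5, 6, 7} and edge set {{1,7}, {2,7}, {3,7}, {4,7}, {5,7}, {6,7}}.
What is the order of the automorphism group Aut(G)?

Vertex 7 has degree 6 and every other vertex has degree 1, so G is the star K_{1,6} with centre 7. Any automorphism fixes the centre and permutes the 6 leaves freely, so Aut(G) ≅ S_6 of order 6! = 720.

720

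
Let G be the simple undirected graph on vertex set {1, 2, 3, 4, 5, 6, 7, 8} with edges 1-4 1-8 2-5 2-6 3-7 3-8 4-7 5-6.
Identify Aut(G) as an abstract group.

D_3 × D_5

G has two connected components, {1, 3, 4, 7, 8} and {2, 5, 6}; each is 2-regular, so G = C_5 ⊔ C_3. No automorphism exchanges components of different sizes, hence Aut(G) is the direct product D_3 × D_5, order 60.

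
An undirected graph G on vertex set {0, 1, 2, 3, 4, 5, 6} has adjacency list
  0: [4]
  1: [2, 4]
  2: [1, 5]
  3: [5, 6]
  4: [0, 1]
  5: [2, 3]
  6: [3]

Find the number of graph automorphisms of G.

2

The degree sequence is [1, 2, 2, 2, 2, 2, 1]; the two degree-1 vertices 0 and 6 are the ends of a path, so G = P_7. The only nontrivial automorphism of a path is the end-to-end reflection, so Aut(G) ≅ Z_2.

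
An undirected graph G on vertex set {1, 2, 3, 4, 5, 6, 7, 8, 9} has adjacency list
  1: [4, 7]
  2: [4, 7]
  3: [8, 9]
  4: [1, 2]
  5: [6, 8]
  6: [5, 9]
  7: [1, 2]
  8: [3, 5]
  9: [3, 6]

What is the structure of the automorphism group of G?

G has two connected components, {3, 5, 6, 8, 9} and {1, 2, 4, 7}; each is 2-regular, so G = C_5 ⊔ C_4. No automorphism exchanges components of different sizes, hence Aut(G) is the direct product D_5 × D_4, order 80.

D_5 × D_4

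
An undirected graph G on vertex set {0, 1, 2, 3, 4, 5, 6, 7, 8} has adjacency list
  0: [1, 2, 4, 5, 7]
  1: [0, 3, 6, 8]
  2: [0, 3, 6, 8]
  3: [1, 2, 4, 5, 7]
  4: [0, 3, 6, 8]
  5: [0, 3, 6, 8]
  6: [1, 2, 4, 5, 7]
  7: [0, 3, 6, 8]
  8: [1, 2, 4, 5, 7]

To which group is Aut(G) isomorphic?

S_5 × S_4

The vertices split by degree into {0, 3, 6, 8} (degree 5) and {1, 2, 4, 5, 7} (degree 4); every edge runs between the two parts, so G is the complete bipartite graph K_{4,5}. The parts have unequal sizes, so no automorphism swaps them; each part is permuted independently, giving S_5 × S_4 of order 5!·4! = 2880.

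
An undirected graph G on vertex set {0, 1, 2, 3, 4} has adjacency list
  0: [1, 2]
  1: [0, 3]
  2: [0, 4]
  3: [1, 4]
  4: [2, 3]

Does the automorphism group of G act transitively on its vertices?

Yes

Every vertex has degree 2 and the graph is connected, so G is the 5-cycle C_5. C_5 has 5 rotations and 5 reflections, so Aut(C_5) ≅ D_5 of order 10. Under this action every vertex can be carried to every other, so G is vertex-transitive.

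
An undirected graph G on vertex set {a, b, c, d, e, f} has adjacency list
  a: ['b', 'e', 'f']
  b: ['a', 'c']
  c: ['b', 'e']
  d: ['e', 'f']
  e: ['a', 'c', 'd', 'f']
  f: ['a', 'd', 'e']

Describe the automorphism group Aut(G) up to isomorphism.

The degree sequence is [3, 2, 2, 2, 4, 3]. Checking the degree-preserving permutations of the vertex set shows that none except the identity preserves every edge, so Aut(G) is trivial.

the trivial group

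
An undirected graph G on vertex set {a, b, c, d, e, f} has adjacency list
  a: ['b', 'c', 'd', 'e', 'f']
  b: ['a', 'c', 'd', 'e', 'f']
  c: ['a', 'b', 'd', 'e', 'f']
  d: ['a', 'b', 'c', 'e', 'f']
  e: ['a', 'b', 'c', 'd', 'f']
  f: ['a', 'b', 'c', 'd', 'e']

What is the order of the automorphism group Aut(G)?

All 6 vertices are pairwise adjacent: G = K_6. Any permutation of the 6 vertices preserves K_6, so Aut(K_6) = S_6 of order 6! = 720.

720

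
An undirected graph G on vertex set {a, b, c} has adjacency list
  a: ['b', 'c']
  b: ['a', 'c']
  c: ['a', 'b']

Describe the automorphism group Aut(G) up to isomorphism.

All 3 vertices are pairwise adjacent: G = K_3. Every bijection on the vertex set is an automorphism of K_3; hence Aut(K_3) ≅ S_3, order 6.

the symmetric group on 3 letters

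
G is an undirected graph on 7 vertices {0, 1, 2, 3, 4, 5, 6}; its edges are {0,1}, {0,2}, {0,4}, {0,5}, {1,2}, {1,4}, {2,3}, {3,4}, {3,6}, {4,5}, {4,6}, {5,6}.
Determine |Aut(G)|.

The degree sequence is [4, 3, 3, 3, 5, 3, 3]. Checking the degree-preserving permutations of the vertex set shows that none except the identity preserves every edge, so Aut(G) is trivial.

1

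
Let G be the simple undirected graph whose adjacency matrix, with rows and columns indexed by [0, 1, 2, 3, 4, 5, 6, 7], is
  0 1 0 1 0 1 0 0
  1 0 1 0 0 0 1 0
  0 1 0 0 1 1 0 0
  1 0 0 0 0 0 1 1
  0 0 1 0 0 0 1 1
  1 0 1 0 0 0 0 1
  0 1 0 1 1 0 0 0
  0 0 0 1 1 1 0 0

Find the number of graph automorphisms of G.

G is 3-regular and bipartite on 2^3 = 8 vertices with girth 4; it is the hypercube graph Q_3. The symmetry group of the 3-cube is the hyperoctahedral group B_3 = Z_2 ≀ S_3, of order 2^3·3! = 48.

48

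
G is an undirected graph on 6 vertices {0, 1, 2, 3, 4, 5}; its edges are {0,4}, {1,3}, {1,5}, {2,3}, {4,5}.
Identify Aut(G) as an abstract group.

the cyclic group of order 2

The degree sequence is [1, 2, 1, 2, 2, 2]; the two degree-1 vertices 0 and 2 are the ends of a path, so G = P_6. The only nontrivial automorphism of a path is the end-to-end reflection, so Aut(G) ≅ Z_2.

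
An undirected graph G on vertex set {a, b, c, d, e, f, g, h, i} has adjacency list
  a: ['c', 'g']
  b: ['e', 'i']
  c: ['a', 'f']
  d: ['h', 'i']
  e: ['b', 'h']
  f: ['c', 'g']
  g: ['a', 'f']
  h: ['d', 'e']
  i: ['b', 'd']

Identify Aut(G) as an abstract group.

D_4 × D_5

G has two connected components, {b, d, e, h, i} and {a, c, f, g}; each is 2-regular, so G = C_5 ⊔ C_4. No automorphism exchanges components of different sizes, hence Aut(G) is the direct product D_4 × D_5, order 80.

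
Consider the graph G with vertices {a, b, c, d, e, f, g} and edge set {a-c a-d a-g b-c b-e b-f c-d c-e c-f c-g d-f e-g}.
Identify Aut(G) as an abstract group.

D_6

Vertex c is the unique vertex of degree 6; the remaining 6 vertices each have degree 3 and induce a cycle, so G is the wheel on 7 vertices with hub c. Every automorphism fixes the hub and acts on the rim 6-cycle, so Aut(G) ≅ Aut(C_6) = D_6 of order 12.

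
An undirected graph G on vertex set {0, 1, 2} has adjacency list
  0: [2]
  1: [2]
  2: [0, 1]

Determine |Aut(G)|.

The degree sequence is [1, 1, 2]; the two degree-1 vertices 0 and 1 are the ends of a path, so G = P_3. The only nontrivial automorphism of a path is the end-to-end reflection, so Aut(G) ≅ Z_2.

2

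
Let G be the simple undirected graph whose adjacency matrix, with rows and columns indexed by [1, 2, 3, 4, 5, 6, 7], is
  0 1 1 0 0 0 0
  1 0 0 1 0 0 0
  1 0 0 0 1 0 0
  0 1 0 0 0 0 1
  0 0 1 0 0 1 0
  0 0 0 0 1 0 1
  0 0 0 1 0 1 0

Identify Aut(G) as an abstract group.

Every vertex has degree 2 and the graph is connected, so G is the 7-cycle C_7. C_7 has 7 rotations and 7 reflections, so Aut(C_7) ≅ D_7 of order 14.

the dihedral group of order 14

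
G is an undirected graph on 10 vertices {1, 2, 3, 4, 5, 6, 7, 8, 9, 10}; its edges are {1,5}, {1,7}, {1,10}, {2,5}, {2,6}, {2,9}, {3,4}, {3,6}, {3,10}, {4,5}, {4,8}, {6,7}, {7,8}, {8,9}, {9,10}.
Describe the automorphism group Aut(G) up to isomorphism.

G is 3-regular on 10 vertices with no triangles and no 4-cycles (girth 5): this is the Petersen graph. It is a classical fact that the Petersen graph has automorphism group S_5 (order 120), arising from its description as the Kneser graph K(5,2).

S_5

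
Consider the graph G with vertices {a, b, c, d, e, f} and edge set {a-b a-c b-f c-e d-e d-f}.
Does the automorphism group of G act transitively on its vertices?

Yes

Every vertex has degree 2 and the graph is connected, so G is the 6-cycle C_6. The automorphisms of the 6-cycle are exactly the symmetries of a regular 6-gon: the dihedral group D_6, |D_6| = 12. Under this action every vertex can be carried to every other, so G is vertex-transitive.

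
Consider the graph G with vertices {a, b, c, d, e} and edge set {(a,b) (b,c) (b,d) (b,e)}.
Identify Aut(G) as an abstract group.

Vertex b has degree 4 and every other vertex has degree 1, so G is the star K_{1,4} with centre b. The 4 leaves are pairwise interchangeable while the centre is fixed, giving Aut(G) = S_4.

S_4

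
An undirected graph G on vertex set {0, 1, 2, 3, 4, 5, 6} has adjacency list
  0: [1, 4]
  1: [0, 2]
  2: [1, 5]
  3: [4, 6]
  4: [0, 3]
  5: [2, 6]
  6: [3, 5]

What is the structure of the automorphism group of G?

G is 2-regular and connected on 7 vertices, i.e. the cycle C_7. The automorphisms of the 7-cycle are exactly the symmetries of a regular 7-gon: the dihedral group D_7, |D_7| = 14.

D_7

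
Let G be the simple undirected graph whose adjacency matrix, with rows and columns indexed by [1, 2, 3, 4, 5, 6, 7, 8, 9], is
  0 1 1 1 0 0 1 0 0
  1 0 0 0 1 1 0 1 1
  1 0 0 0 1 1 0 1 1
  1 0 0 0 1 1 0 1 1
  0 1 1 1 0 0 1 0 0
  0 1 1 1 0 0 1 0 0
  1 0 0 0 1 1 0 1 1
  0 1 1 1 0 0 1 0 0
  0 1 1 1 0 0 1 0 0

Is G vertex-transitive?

Automorphisms preserve degree, but G has vertices of degree 4 and vertices of degree 5; no automorphism maps one to the other, so G is not vertex-transitive.

No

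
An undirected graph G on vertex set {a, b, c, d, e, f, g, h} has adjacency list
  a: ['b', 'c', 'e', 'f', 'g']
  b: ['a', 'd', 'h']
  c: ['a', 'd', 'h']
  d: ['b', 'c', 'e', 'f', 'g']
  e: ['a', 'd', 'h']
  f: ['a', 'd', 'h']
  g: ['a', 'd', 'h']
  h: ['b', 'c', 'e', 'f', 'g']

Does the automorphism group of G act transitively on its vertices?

No

Automorphisms preserve degree, but G has vertices of degree 3 and vertices of degree 5; no automorphism maps one to the other, so G is not vertex-transitive.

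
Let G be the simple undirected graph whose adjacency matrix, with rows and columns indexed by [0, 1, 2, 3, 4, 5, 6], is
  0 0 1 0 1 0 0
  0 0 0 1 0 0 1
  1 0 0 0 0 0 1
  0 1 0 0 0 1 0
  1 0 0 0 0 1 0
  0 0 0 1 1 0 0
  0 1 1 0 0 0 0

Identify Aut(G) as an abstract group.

Every vertex has degree 2 and the graph is connected, so G is the 7-cycle C_7. C_7 has 7 rotations and 7 reflections, so Aut(C_7) ≅ D_7 of order 14.

D_7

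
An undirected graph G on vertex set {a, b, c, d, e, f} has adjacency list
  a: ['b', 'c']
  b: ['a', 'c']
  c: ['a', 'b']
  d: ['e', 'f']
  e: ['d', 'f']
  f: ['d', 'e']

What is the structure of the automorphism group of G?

D_3 ≀ Z_2

G has two connected components, {d, e, f} and {a, b, c}; each is 2-regular, so G = C_3 ⊔ C_3. Aut of a disjoint union of two copies of C_3 is the wreath product D_3 ≀ Z_2, of order 2·6² = 72.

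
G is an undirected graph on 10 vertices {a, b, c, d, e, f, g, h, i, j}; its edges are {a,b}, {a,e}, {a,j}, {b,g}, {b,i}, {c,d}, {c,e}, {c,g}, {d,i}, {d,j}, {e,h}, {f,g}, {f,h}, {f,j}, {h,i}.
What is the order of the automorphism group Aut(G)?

G is 3-regular on 10 vertices with no triangles and no 4-cycles (girth 5): this is the Petersen graph. It is a classical fact that the Petersen graph has automorphism group S_5 (order 120), arising from its description as the Kneser graph K(5,2).

120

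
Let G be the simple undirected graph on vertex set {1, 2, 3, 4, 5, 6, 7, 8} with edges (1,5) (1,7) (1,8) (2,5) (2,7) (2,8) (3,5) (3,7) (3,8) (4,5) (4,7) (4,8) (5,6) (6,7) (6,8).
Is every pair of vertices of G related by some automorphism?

No

Automorphisms preserve degree, but G has vertices of degree 3 and vertices of degree 5; no automorphism maps one to the other, so G is not vertex-transitive.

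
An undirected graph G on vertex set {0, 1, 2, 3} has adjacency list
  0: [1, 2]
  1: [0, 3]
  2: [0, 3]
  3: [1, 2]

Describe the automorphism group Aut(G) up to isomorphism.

G is 2-regular and bipartite on 2^2 = 4 vertices with girth 4; it is the hypercube graph Q_2. Aut(Q_2) consists of the signed permutations of the 2 coordinate axes: 2! permutations times 2^2 sign flips, so |Aut| = 2^2·2! = 8.

the hyperoctahedral group B_2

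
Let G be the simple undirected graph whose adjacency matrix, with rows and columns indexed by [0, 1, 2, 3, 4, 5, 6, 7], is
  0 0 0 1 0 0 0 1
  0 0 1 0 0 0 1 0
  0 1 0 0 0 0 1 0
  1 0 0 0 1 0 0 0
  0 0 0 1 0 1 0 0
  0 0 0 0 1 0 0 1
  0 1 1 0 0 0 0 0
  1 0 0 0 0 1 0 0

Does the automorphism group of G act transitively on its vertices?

No

G has two connected components, {0, 3, 4, 5, 7} and {1, 2, 6}; each is 2-regular, so G = C_5 ⊔ C_3. The orbit of 0 under Aut(G) is {0, 3, 4, 5, 7}, which does not contain 1, so G is not vertex-transitive.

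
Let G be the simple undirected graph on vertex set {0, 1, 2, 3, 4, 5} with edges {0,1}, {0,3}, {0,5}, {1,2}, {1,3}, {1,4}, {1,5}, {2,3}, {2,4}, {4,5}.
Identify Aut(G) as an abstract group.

Vertex 1 is the unique vertex of degree 5; the remaining 5 vertices each have degree 3 and induce a cycle, so G is the wheel on 6 vertices with hub 1. With the hub fixed, the remaining symmetry is that of the rim cycle C_5, giving the dihedral group D_5.

the dihedral group of order 10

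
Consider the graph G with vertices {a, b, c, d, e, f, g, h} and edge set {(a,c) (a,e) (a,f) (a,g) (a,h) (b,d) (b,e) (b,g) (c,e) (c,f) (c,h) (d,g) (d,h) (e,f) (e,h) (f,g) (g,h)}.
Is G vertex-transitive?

No

Automorphisms preserve degree, but G has vertices of degree 3 and vertices of degree 5; no automorphism maps one to the other, so G is not vertex-transitive.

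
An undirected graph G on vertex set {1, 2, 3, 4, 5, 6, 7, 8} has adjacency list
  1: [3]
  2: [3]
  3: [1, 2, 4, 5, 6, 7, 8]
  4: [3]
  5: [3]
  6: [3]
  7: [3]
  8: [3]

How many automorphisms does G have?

5040

Vertex 3 has degree 7 and every other vertex has degree 1, so G is the star K_{1,7} with centre 3. Any automorphism fixes the centre and permutes the 7 leaves freely, so Aut(G) ≅ S_7 of order 7! = 5040.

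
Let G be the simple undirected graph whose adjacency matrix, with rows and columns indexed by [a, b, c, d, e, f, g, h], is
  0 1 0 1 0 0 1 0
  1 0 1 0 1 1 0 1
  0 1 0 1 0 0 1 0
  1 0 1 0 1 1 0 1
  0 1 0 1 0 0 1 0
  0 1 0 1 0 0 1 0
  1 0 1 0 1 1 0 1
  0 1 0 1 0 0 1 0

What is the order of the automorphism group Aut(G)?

The vertices split by degree into {b, d, g} (degree 5) and {a, c, e, f, h} (degree 3); every edge runs between the two parts, so G is the complete bipartite graph K_{3,5}. The parts have unequal sizes, so no automorphism swaps them; each part is permuted independently, giving S_5 × S_3 of order 5!·3! = 720.

720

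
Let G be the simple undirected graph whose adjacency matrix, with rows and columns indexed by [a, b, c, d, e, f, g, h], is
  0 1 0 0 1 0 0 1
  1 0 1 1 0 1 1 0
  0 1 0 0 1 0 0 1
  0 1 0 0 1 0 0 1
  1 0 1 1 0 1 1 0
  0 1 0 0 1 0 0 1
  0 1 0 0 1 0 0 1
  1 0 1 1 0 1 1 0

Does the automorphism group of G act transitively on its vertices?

Automorphisms preserve degree, but G has vertices of degree 3 and vertices of degree 5; no automorphism maps one to the other, so G is not vertex-transitive.

No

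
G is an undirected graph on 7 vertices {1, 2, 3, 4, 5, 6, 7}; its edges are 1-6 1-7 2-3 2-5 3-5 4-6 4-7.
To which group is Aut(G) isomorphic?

G has two connected components, {1, 4, 6, 7} and {2, 3, 5}; each is 2-regular, so G = C_4 ⊔ C_3. No automorphism exchanges components of different sizes, hence Aut(G) is the direct product D_4 × D_3, order 48.

D_4 × D_3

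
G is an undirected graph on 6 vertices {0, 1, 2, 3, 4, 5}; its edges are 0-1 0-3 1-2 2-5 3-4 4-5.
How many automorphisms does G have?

Every vertex has degree 2 and the graph is connected, so G is the 6-cycle C_6. C_6 has 6 rotations and 6 reflections, so Aut(C_6) ≅ D_6 of order 12.

12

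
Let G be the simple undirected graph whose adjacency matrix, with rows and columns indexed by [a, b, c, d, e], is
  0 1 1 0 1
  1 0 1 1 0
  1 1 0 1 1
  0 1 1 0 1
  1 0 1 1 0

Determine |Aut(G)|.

8

Vertex c is the unique vertex of degree 4; the remaining 4 vertices each have degree 3 and induce a cycle, so G is the wheel on 5 vertices with hub c. Every automorphism fixes the hub and acts on the rim 4-cycle, so Aut(G) ≅ Aut(C_4) = D_4 of order 8.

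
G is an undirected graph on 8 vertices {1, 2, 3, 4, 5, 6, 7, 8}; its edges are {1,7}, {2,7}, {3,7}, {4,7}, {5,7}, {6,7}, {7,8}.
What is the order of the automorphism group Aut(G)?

5040

Vertex 7 has degree 7 and every other vertex has degree 1, so G is the star K_{1,7} with centre 7. Any automorphism fixes the centre and permutes the 7 leaves freely, so Aut(G) ≅ S_7 of order 7! = 5040.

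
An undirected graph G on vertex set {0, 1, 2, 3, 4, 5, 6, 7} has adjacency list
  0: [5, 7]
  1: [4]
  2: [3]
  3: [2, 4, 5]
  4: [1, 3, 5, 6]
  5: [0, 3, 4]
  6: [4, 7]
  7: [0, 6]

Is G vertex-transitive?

No

Vertex 4 is the only vertex of degree 4, so every automorphism fixes it; G is not vertex-transitive.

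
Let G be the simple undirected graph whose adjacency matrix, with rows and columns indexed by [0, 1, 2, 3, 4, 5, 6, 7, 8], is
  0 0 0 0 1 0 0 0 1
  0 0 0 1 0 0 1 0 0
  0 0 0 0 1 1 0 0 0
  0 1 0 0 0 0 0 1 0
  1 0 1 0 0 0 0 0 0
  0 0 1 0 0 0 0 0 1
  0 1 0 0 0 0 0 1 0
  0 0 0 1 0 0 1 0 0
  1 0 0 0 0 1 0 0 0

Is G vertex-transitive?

G has two connected components, {0, 2, 4, 5, 8} and {1, 3, 6, 7}; each is 2-regular, so G = C_5 ⊔ C_4. The orbit of 0 under Aut(G) is {0, 2, 4, 5, 8}, which does not contain 1, so G is not vertex-transitive.

No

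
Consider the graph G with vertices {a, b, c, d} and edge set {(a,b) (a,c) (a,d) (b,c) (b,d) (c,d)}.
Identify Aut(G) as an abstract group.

All 4 vertices are pairwise adjacent: G = K_4. Every bijection on the vertex set is an automorphism of K_4; hence Aut(K_4) ≅ S_4, order 24.

S_4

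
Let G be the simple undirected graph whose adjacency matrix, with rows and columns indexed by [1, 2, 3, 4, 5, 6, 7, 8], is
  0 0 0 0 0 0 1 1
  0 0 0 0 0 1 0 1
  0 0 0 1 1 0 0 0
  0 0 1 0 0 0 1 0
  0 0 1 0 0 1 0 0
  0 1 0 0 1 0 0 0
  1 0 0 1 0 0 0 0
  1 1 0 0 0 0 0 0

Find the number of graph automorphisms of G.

16

Every vertex has degree 2 and the graph is connected, so G is the 8-cycle C_8. The automorphisms of the 8-cycle are exactly the symmetries of a regular 8-gon: the dihedral group D_8, |D_8| = 16.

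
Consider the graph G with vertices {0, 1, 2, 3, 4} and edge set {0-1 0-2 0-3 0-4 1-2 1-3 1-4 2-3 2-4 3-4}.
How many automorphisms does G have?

120

All 5 vertices are pairwise adjacent: G = K_5. Every bijection on the vertex set is an automorphism of K_5; hence Aut(K_5) ≅ S_5, order 120.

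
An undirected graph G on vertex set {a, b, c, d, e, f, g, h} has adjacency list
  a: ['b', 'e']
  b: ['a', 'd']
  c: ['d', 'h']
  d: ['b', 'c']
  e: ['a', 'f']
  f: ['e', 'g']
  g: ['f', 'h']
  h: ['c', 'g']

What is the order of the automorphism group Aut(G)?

Every vertex has degree 2 and the graph is connected, so G is the 8-cycle C_8. The automorphisms of the 8-cycle are exactly the symmetries of a regular 8-gon: the dihedral group D_8, |D_8| = 16.

16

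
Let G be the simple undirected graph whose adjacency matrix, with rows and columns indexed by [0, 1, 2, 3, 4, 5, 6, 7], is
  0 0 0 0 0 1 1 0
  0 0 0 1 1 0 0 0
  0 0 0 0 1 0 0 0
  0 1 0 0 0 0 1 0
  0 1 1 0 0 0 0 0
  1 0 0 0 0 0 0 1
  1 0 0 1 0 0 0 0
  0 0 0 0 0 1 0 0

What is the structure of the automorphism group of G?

the cyclic group of order 2

The degree sequence is [2, 2, 1, 2, 2, 2, 2, 1]; the two degree-1 vertices 2 and 7 are the ends of a path, so G = P_8. The only nontrivial automorphism of a path is the end-to-end reflection, so Aut(G) ≅ Z_2.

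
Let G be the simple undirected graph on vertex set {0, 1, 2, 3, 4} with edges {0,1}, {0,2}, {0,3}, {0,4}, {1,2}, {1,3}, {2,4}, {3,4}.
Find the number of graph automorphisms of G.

8

Vertex 0 is the unique vertex of degree 4; the remaining 4 vertices each have degree 3 and induce a cycle, so G is the wheel on 5 vertices with hub 0. With the hub fixed, the remaining symmetry is that of the rim cycle C_4, giving the dihedral group D_4.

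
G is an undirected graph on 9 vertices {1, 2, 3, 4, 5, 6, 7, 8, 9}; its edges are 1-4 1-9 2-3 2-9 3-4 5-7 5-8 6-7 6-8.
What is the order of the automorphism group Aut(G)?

80

G has two connected components, {1, 2, 3, 4, 9} and {5, 6, 7, 8}; each is 2-regular, so G = C_5 ⊔ C_4. No automorphism exchanges components of different sizes, hence Aut(G) is the direct product D_5 × D_4, order 80.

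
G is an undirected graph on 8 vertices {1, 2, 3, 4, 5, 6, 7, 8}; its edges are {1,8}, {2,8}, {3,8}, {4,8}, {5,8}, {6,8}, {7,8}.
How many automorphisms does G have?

Vertex 8 has degree 7 and every other vertex has degree 1, so G is the star K_{1,7} with centre 8. The 7 leaves are pairwise interchangeable while the centre is fixed, giving Aut(G) = S_7.

5040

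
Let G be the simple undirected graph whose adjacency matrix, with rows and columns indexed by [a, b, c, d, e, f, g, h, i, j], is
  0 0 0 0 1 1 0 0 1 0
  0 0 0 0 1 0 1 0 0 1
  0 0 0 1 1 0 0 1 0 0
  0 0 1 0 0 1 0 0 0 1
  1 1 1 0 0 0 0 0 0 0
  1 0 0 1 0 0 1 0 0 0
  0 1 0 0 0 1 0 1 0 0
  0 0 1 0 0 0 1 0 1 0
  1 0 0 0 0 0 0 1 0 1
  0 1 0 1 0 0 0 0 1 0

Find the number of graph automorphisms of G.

120

G is 3-regular on 10 vertices with no triangles and no 4-cycles (girth 5): this is the Petersen graph. It is a classical fact that the Petersen graph has automorphism group S_5 (order 120), arising from its description as the Kneser graph K(5,2).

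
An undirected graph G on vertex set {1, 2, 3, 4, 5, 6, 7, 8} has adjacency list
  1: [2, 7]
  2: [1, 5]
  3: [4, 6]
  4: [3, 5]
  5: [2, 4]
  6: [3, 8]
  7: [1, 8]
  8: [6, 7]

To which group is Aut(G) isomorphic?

Every vertex has degree 2 and the graph is connected, so G is the 8-cycle C_8. C_8 has 8 rotations and 8 reflections, so Aut(C_8) ≅ D_8 of order 16.

D_8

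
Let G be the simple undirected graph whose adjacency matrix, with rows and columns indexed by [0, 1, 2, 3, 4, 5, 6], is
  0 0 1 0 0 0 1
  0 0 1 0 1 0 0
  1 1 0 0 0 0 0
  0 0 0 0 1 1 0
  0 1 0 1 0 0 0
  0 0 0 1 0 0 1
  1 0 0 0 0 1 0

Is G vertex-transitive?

Every vertex has degree 2 and the graph is connected, so G is the 7-cycle C_7. The automorphisms of the 7-cycle are exactly the symmetries of a regular 7-gon: the dihedral group D_7, |D_7| = 14. This group acts transitively on the 7 vertices.

Yes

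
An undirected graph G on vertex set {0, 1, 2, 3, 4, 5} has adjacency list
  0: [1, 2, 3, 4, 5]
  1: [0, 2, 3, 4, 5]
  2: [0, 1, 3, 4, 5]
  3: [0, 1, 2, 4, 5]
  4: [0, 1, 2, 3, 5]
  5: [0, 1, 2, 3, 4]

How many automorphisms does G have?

All 6 vertices are pairwise adjacent: G = K_6. Any permutation of the 6 vertices preserves K_6, so Aut(K_6) = S_6 of order 6! = 720.

720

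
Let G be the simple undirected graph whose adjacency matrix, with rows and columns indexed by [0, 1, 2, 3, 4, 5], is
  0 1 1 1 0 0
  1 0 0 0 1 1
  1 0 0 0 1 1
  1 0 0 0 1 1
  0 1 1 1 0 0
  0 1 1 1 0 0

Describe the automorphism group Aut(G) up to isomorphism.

G is 3-regular and bipartite with parts {1, 2, 3} and {0, 4, 5} (each part is independent and every cross-pair is an edge), so G = K_{3,3}. Each part can be permuted independently (S_3 × S_3) and the two equal-size parts can also be swapped, giving (S_3 × S_3) ⋊ Z_2 of order 2·(3!)² = 72.

(S_3 × S_3) ⋊ Z_2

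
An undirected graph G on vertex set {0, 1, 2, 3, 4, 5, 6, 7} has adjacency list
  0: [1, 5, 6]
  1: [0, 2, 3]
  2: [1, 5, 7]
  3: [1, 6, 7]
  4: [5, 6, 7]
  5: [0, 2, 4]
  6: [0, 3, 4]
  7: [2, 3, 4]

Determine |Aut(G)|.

G is 3-regular and bipartite on 2^3 = 8 vertices with girth 4; it is the hypercube graph Q_3. The symmetry group of the 3-cube is the hyperoctahedral group B_3 = Z_2 ≀ S_3, of order 2^3·3! = 48.

48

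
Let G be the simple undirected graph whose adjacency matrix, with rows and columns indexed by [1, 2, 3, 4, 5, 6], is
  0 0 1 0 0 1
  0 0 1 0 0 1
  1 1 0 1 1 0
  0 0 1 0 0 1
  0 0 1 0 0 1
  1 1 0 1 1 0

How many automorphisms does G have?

48

The vertices split by degree into {3, 6} (degree 4) and {1, 2, 4, 5} (degree 2); every edge runs between the two parts, so G is the complete bipartite graph K_{2,4}. Automorphisms preserve the bipartition setwise (since the parts differ in size) and act as S_2 × S_4 within it; |Aut| = 48.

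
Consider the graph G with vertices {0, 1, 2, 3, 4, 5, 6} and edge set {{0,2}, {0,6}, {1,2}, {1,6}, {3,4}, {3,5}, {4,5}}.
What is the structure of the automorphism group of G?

G has two connected components, {0, 1, 2, 6} and {3, 4, 5}; each is 2-regular, so G = C_4 ⊔ C_3. The components are non-isomorphic (different sizes), so Aut(G) = Aut(C_4) × Aut(C_3) = D_4 × D_3 of order 8·6 = 48.

D_4 × D_3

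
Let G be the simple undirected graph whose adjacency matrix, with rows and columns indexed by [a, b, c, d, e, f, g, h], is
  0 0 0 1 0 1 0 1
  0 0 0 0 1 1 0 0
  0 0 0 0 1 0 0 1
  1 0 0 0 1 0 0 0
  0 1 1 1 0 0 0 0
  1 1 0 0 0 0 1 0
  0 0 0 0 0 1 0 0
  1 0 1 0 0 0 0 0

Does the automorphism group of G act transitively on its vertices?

No

Vertex g is the only vertex of degree 1, so every automorphism fixes it; G is not vertex-transitive.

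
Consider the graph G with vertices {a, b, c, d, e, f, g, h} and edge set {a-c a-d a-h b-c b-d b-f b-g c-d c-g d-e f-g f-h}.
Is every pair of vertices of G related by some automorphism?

Vertex e is the only vertex of degree 1, so every automorphism fixes it; G is not vertex-transitive.

No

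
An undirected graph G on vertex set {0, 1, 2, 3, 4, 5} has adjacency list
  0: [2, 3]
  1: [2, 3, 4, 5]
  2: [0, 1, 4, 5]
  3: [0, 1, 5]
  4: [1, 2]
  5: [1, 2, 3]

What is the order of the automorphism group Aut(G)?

Degrees alone do not determine every vertex (e.g. 0 and 4 both have degree 2), but their neighbour-degree multisets differ: N(0) has degrees [3, 4] while N(4) has degrees [4, 4]. Repeating this refinement separates all vertices, so the only automorphism is the identity.

1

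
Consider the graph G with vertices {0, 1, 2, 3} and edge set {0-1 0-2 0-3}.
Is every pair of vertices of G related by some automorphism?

Vertex 0 is the only vertex of degree 3, so every automorphism fixes it; G is not vertex-transitive.

No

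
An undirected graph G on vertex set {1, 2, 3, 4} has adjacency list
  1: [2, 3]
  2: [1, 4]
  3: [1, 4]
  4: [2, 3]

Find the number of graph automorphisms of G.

8

G is 2-regular and bipartite on 2^2 = 4 vertices with girth 4; it is the hypercube graph Q_2. The symmetry group of the 2-cube is the hyperoctahedral group B_2 = Z_2 ≀ S_2, of order 2^2·2! = 8.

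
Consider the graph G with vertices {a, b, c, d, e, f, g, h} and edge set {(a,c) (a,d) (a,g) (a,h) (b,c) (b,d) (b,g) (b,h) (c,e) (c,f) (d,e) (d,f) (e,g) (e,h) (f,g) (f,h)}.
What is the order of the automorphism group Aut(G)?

G is 4-regular and bipartite with parts {a, b, e, f} and {c, d, g, h} (each part is independent and every cross-pair is an edge), so G = K_{4,4}. Aut(K_{4,4}) is the wreath product S_4 ≀ Z_2: permute within each part, then optionally swap the parts; |Aut| = 2·(4!)² = 1152.

1152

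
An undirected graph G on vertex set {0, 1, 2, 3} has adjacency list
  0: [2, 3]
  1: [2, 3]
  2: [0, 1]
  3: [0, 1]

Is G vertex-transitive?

G is 2-regular and bipartite on 2^2 = 4 vertices with girth 4; it is the hypercube graph Q_2. The symmetry group of the 2-cube is the hyperoctahedral group B_2 = Z_2 ≀ S_2, of order 2^2·2! = 8. Under this action every vertex can be carried to every other, so G is vertex-transitive.

Yes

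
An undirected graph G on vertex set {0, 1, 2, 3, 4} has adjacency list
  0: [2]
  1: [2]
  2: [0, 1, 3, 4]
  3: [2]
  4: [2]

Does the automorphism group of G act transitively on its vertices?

Vertex 2 is the only vertex of degree 4, so every automorphism fixes it; G is not vertex-transitive.

No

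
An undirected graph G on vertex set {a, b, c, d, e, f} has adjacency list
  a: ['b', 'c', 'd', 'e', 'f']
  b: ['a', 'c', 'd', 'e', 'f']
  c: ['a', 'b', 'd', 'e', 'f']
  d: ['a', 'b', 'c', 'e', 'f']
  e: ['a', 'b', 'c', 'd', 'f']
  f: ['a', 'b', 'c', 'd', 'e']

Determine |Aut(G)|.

720

Every vertex has degree 5, so G is the complete graph K_6. Any permutation of the 6 vertices preserves K_6, so Aut(K_6) = S_6 of order 6! = 720.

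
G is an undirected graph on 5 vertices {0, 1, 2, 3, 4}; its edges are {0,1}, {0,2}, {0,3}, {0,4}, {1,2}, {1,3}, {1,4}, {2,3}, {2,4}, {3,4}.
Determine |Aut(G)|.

All 5 vertices are pairwise adjacent: G = K_5. Any permutation of the 5 vertices preserves K_5, so Aut(K_5) = S_5 of order 5! = 120.

120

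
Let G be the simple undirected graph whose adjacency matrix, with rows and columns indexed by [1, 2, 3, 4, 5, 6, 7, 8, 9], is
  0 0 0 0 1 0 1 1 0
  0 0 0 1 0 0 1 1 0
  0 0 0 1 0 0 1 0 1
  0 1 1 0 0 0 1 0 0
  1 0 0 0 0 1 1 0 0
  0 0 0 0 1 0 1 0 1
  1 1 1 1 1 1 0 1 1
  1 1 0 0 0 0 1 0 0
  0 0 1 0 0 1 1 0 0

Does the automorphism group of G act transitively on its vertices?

No

Vertex 7 is the only vertex of degree 8, so every automorphism fixes it; G is not vertex-transitive.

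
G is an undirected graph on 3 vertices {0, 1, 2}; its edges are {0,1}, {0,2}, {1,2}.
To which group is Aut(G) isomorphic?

S_3

Every vertex has degree 2, so G is the complete graph K_3. Every bijection on the vertex set is an automorphism of K_3; hence Aut(K_3) ≅ S_3, order 6.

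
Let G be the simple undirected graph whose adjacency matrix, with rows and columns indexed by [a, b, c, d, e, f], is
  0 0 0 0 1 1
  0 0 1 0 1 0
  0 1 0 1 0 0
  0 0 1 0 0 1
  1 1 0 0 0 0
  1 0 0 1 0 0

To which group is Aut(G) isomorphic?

the dihedral group of order 12

G is 2-regular and connected on 6 vertices, i.e. the cycle C_6. The automorphisms of the 6-cycle are exactly the symmetries of a regular 6-gon: the dihedral group D_6, |D_6| = 12.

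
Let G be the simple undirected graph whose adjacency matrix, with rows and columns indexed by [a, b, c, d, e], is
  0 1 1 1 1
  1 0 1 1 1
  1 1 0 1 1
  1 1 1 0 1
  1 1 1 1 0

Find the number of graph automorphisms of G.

Every vertex has degree 4, so G is the complete graph K_5. Any permutation of the 5 vertices preserves K_5, so Aut(K_5) = S_5 of order 5! = 120.

120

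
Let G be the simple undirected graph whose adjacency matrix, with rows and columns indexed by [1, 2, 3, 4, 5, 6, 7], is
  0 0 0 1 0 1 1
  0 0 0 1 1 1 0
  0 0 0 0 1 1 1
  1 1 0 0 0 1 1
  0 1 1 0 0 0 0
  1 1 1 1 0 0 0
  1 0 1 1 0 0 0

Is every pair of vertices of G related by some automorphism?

Vertex 5 is the only vertex of degree 2, so every automorphism fixes it; G is not vertex-transitive.

No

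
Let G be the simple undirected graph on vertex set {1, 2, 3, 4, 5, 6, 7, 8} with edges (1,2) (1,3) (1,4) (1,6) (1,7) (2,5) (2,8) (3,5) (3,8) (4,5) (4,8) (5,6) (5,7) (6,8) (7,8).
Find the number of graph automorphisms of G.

720

The vertices split by degree into {1, 5, 8} (degree 5) and {2, 3, 4, 6, 7} (degree 3); every edge runs between the two parts, so G is the complete bipartite graph K_{3,5}. The parts have unequal sizes, so no automorphism swaps them; each part is permuted independently, giving S_5 × S_3 of order 5!·3! = 720.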